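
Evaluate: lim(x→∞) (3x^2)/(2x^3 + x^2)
This is an ∞/∞ indeterminate form.

Apply L'Hôpital's rule: differentiate numerator and denominator separately.
  f(x) = 3·x^2   ⇒   f'(x) = 6·x
  g(x) = 2·x^3 + x^2   ⇒   g'(x) = 6·x^2 + 2·x
  lim(x→∞) f'(x)/g'(x) = lim(x→∞) (6·x)/(6·x^2 + 2·x)
  = 0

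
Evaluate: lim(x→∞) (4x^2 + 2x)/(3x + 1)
This is an ∞/∞ indeterminate form.

Apply L'Hôpital's rule: differentiate numerator and denominator separately.
  f(x) = 4·x^2 + 2·x   ⇒   f'(x) = 8·x + 2
  g(x) = 3·x + 1   ⇒   g'(x) = 3
  lim(x→∞) f'(x)/g'(x) = lim(x→∞) (8·x + 2)/(3)
  = ∞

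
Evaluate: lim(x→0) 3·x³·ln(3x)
This is a 0·∞ indeterminate form.

Rewrite 0·∞ as a quotient (0/0 or ∞/∞ form), then apply L'Hôpital's rule:
  lim(x→0) 3·x³·ln(3x) = 0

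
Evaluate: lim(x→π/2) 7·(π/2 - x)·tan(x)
This is a 0·∞ indeterminate form.

Rewrite 0·∞ as a quotient (0/0 or ∞/∞ form), then apply L'Hôpital's rule:
  lim(x→π/2) 7·(π/2 - x)·tan(x) = 7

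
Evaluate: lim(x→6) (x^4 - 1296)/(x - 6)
This is a standard limit.

Factor or rationalize the expression:
  lim(x→6) (x^4 - 1296)/(x - 6) = 864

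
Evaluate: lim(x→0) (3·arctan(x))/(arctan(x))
This is a 0/0 indeterminate form.

Apply L'Hôpital's rule: differentiate numerator and denominator separately.
  f(x) = 3·atan(x)   ⇒   f'(x) = 3/(x^2 + 1)
  g(x) = atan(x)   ⇒   g'(x) = 1/(x^2 + 1)
  lim(x→0) f'(x)/g'(x) = lim(x→0) (3/(x^2 + 1))/(1/(x^2 + 1))
  = 3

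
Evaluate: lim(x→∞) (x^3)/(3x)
This is an ∞/∞ indeterminate form.

Apply L'Hôpital's rule: differentiate numerator and denominator separately.
  f(x) = x^3   ⇒   f'(x) = 3·x^2
  g(x) = 3·x   ⇒   g'(x) = 3
  lim(x→∞) f'(x)/g'(x) = lim(x→∞) (3·x^2)/(3)
  = ∞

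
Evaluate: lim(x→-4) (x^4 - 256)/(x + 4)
This is a standard limit.

Factor or rationalize the expression:
  lim(x→-4) (x^4 - 256)/(x + 4) = -256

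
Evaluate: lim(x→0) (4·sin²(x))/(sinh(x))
This is a 0/0 indeterminate form.

Apply L'Hôpital's rule: differentiate numerator and denominator separately.
  f(x) = 4·sin(x)^2   ⇒   f'(x) = 8·sin(x)·cos(x)
  g(x) = sinh(x)   ⇒   g'(x) = cosh(x)
  lim(x→0) f'(x)/g'(x) = lim(x→0) (8·sin(x)·cos(x))/(cosh(x))
  = 0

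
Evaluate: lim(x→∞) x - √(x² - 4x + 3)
This is an ∞-∞ indeterminate form.

Combine fractions or rationalize to convert ∞-∞ to 0/0 form:
  lim(x→∞) x - √(x² - 4x + 3) = 2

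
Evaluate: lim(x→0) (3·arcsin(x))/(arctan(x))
This is a 0/0 indeterminate form.

Apply L'Hôpital's rule: differentiate numerator and denominator separately.
  f(x) = 3·asin(x)   ⇒   f'(x) = 3/sqrt(1 - x^2)
  g(x) = atan(x)   ⇒   g'(x) = 1/(x^2 + 1)
  lim(x→0) f'(x)/g'(x) = lim(x→0) (3/sqrt(1 - x^2))/(1/(x^2 + 1))
  = 3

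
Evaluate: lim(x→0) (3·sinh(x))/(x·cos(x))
This is a 0/0 indeterminate form.

Apply L'Hôpital's rule: differentiate numerator and denominator separately.
  f(x) = 3·sinh(x)   ⇒   f'(x) = 3·cosh(x)
  g(x) = x·cos(x)   ⇒   g'(x) = -x·sin(x) + cos(x)
  lim(x→0) f'(x)/g'(x) = lim(x→0) (3·cosh(x))/(-x·sin(x) + cos(x))
  = 3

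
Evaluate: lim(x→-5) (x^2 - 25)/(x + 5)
This is a standard limit.

Factor or rationalize the expression:
  lim(x→-5) (x^2 - 25)/(x + 5) = -10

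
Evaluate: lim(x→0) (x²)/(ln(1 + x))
This is a 0/0 indeterminate form.

Apply L'Hôpital's rule: differentiate numerator and denominator separately.
  f(x) = x^2   ⇒   f'(x) = 2·x
  g(x) = ln(x + 1)   ⇒   g'(x) = 1/(x + 1)
  lim(x→0) f'(x)/g'(x) = lim(x→0) (2·x)/(1/(x + 1))
  = 0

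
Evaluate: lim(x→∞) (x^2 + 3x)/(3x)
This is an ∞/∞ indeterminate form.

Apply L'Hôpital's rule: differentiate numerator and denominator separately.
  f(x) = x^2 + 3·x   ⇒   f'(x) = 2·x + 3
  g(x) = 3·x   ⇒   g'(x) = 3
  lim(x→∞) f'(x)/g'(x) = lim(x→∞) (2·x + 3)/(3)
  = ∞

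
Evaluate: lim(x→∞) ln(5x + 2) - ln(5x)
This is an ∞-∞ indeterminate form.

Combine fractions or rationalize to convert ∞-∞ to 0/0 form:
  lim(x→∞) ln(5x + 2) - ln(5x) = 0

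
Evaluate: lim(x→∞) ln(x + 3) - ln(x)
This is an ∞-∞ indeterminate form.

Combine fractions or rationalize to convert ∞-∞ to 0/0 form:
  lim(x→∞) ln(x + 3) - ln(x) = 0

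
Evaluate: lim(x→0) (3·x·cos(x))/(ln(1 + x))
This is a 0/0 indeterminate form.

Apply L'Hôpital's rule: differentiate numerator and denominator separately.
  f(x) = 3·x·cos(x)   ⇒   f'(x) = -3·x·sin(x) + 3·cos(x)
  g(x) = ln(x + 1)   ⇒   g'(x) = 1/(x + 1)
  lim(x→0) f'(x)/g'(x) = lim(x→0) (-3·x·sin(x) + 3·cos(x))/(1/(x + 1))
  = 3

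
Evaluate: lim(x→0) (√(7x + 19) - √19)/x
This is a standard limit.

Factor or rationalize the expression:
  lim(x→0) (√(7x + 19) - √19)/x = 7·sqrt(19)/38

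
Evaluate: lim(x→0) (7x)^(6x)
This is an exponential indeterminate form.

For exponential indeterminate forms, take the natural log:
  Let L = lim(x→0) (7x)^(6x)
  Then ln(L) = lim(x→0) [exponent × ln(base)]
  Evaluate using L'Hôpital or standard limits, then exponentiate.
  L = 1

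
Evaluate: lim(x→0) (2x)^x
This is an exponential indeterminate form.

For exponential indeterminate forms, take the natural log:
  Let L = lim(x→0) (2x)^x
  Then ln(L) = lim(x→0) [exponent × ln(base)]
  Evaluate using L'Hôpital or standard limits, then exponentiate.
  L = 1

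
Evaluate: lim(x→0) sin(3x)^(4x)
This is an exponential indeterminate form.

For exponential indeterminate forms, take the natural log:
  Let L = lim(x→0) sin(3x)^(4x)
  Then ln(L) = lim(x→0) [exponent × ln(base)]
  Evaluate using L'Hôpital or standard limits, then exponentiate.
  L = 1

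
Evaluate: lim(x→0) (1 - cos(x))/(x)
This is a 0/0 indeterminate form.

Apply L'Hôpital's rule: differentiate numerator and denominator separately.
  f(x) = 1 - cos(x)   ⇒   f'(x) = sin(x)
  g(x) = x   ⇒   g'(x) = 1
  lim(x→0) f'(x)/g'(x) = lim(x→0) (sin(x))/(1)
  = 0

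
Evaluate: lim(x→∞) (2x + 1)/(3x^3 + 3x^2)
This is an ∞/∞ indeterminate form.

Apply L'Hôpital's rule: differentiate numerator and denominator separately.
  f(x) = 2·x + 1   ⇒   f'(x) = 2
  g(x) = 3·x^3 + 3·x^2   ⇒   g'(x) = 9·x^2 + 6·x
  lim(x→∞) f'(x)/g'(x) = lim(x→∞) (2)/(9·x^2 + 6·x)
  = 0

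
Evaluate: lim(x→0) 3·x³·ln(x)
This is a 0·∞ indeterminate form.

Rewrite 0·∞ as a quotient (0/0 or ∞/∞ form), then apply L'Hôpital's rule:
  lim(x→0) 3·x³·ln(x) = 0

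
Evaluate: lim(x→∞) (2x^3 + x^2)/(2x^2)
This is an ∞/∞ indeterminate form.

Apply L'Hôpital's rule: differentiate numerator and denominator separately.
  f(x) = 2·x^3 + x^2   ⇒   f'(x) = 6·x^2 + 2·x
  g(x) = 2·x^2   ⇒   g'(x) = 4·x
  lim(x→∞) f'(x)/g'(x) = lim(x→∞) (6·x^2 + 2·x)/(4·x)
  = ∞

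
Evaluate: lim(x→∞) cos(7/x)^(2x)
This is an exponential indeterminate form.

For exponential indeterminate forms, take the natural log:
  Let L = lim(x→∞) cos(7/x)^(2x)
  Then ln(L) = lim(x→∞) [exponent × ln(base)]
  Evaluate using L'Hôpital or standard limits, then exponentiate.
  L = 1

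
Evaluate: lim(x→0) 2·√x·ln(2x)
This is a 0·∞ indeterminate form.

Rewrite 0·∞ as a quotient (0/0 or ∞/∞ form), then apply L'Hôpital's rule:
  lim(x→0) 2·√x·ln(2x) = 0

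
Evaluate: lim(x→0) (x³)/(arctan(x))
This is a 0/0 indeterminate form.

Apply L'Hôpital's rule: differentiate numerator and denominator separately.
  f(x) = x^3   ⇒   f'(x) = 3·x^2
  g(x) = atan(x)   ⇒   g'(x) = 1/(x^2 + 1)
  lim(x→0) f'(x)/g'(x) = lim(x→0) (3·x^2)/(1/(x^2 + 1))
  = 0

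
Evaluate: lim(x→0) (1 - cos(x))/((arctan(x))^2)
This is a 0/0 indeterminate form.

Apply L'Hôpital's rule: differentiate numerator and denominator separately.
  f(x) = 1 - cos(x)   ⇒   f'(x) = sin(x)
  g(x) = atan(x)^2   ⇒   g'(x) = 2·atan(x)/(x^2 + 1)
  lim(x→0) f'(x)/g'(x) = lim(x→0) (sin(x))/(2·atan(x)/(x^2 + 1))
  = 1/2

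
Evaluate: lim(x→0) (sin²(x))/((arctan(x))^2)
This is a 0/0 indeterminate form.

Apply L'Hôpital's rule: differentiate numerator and denominator separately.
  f(x) = sin(x)^2   ⇒   f'(x) = 2·sin(x)·cos(x)
  g(x) = atan(x)^2   ⇒   g'(x) = 2·atan(x)/(x^2 + 1)
  lim(x→0) f'(x)/g'(x) = lim(x→0) (2·sin(x)·cos(x))/(2·atan(x)/(x^2 + 1))
  = 1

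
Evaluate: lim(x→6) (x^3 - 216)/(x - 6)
This is a standard limit.

Factor or rationalize the expression:
  lim(x→6) (x^3 - 216)/(x - 6) = 108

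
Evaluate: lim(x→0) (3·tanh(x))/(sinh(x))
This is a 0/0 indeterminate form.

Apply L'Hôpital's rule: differentiate numerator and denominator separately.
  f(x) = 3·tanh(x)   ⇒   f'(x) = 3 - 3·tanh(x)^2
  g(x) = sinh(x)   ⇒   g'(x) = cosh(x)
  lim(x→0) f'(x)/g'(x) = lim(x→0) (3 - 3·tanh(x)^2)/(cosh(x))
  = 3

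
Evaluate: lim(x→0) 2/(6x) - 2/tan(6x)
This is an ∞-∞ indeterminate form.

Combine fractions or rationalize to convert ∞-∞ to 0/0 form:
  lim(x→0) 2/(6x) - 2/tan(6x) = 0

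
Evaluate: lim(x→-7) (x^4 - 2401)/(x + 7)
This is a standard limit.

Factor or rationalize the expression:
  lim(x→-7) (x^4 - 2401)/(x + 7) = -1372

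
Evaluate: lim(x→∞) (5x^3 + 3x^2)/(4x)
This is an ∞/∞ indeterminate form.

Apply L'Hôpital's rule: differentiate numerator and denominator separately.
  f(x) = 5·x^3 + 3·x^2   ⇒   f'(x) = 15·x^2 + 6·x
  g(x) = 4·x   ⇒   g'(x) = 4
  lim(x→∞) f'(x)/g'(x) = lim(x→∞) (15·x^2 + 6·x)/(4)
  = ∞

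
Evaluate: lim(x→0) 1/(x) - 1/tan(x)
This is an ∞-∞ indeterminate form.

Combine fractions or rationalize to convert ∞-∞ to 0/0 form:
  lim(x→0) 1/(x) - 1/tan(x) = 0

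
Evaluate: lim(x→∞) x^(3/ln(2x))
This is an exponential indeterminate form.

For exponential indeterminate forms, take the natural log:
  Let L = lim(x→∞) x^(3/ln(2x))
  Then ln(L) = lim(x→∞) [exponent × ln(base)]
  Evaluate using L'Hôpital or standard limits, then exponentiate.
  L = e^(3)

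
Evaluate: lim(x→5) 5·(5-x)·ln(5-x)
This is a 0·∞ indeterminate form.

Rewrite 0·∞ as a quotient (0/0 or ∞/∞ form), then apply L'Hôpital's rule:
  lim(x→5) 5·(5-x)·ln(5-x) = 0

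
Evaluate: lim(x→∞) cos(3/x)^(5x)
This is an exponential indeterminate form.

For exponential indeterminate forms, take the natural log:
  Let L = lim(x→∞) cos(3/x)^(5x)
  Then ln(L) = lim(x→∞) [exponent × ln(base)]
  Evaluate using L'Hôpital or standard limits, then exponentiate.
  L = 1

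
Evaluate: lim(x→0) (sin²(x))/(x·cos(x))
This is a 0/0 indeterminate form.

Apply L'Hôpital's rule: differentiate numerator and denominator separately.
  f(x) = sin(x)^2   ⇒   f'(x) = 2·sin(x)·cos(x)
  g(x) = x·cos(x)   ⇒   g'(x) = -x·sin(x) + cos(x)
  lim(x→0) f'(x)/g'(x) = lim(x→0) (2·sin(x)·cos(x))/(-x·sin(x) + cos(x))
  = 0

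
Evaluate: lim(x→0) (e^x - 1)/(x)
This is a 0/0 indeterminate form.

Apply L'Hôpital's rule: differentiate numerator and denominator separately.
  f(x) = e^(x) - 1   ⇒   f'(x) = e^(x)
  g(x) = x   ⇒   g'(x) = 1
  lim(x→0) f'(x)/g'(x) = lim(x→0) (e^(x))/(1)
  = 1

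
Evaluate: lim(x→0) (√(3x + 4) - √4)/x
This is a standard limit.

Factor or rationalize the expression:
  lim(x→0) (√(3x + 4) - √4)/x = 3/4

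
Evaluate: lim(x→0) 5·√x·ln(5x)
This is a 0·∞ indeterminate form.

Rewrite 0·∞ as a quotient (0/0 or ∞/∞ form), then apply L'Hôpital's rule:
  lim(x→0) 5·√x·ln(5x) = 0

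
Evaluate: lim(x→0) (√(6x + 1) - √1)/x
This is a standard limit.

Factor or rationalize the expression:
  lim(x→0) (√(6x + 1) - √1)/x = 3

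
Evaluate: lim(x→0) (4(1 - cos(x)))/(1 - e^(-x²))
This is a 0/0 indeterminate form.

Apply L'Hôpital's rule: differentiate numerator and denominator separately.
  f(x) = 4 - 4·cos(x)   ⇒   f'(x) = 4·sin(x)
  g(x) = 1 - e^(-x^2)   ⇒   g'(x) = 2·x·e^(-x^2)
  lim(x→0) f'(x)/g'(x) = lim(x→0) (4·sin(x))/(2·x·e^(-x^2))
  = 2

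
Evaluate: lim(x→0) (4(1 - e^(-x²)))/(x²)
This is a 0/0 indeterminate form.

Apply L'Hôpital's rule: differentiate numerator and denominator separately.
  f(x) = 4 - 4·e^(-x^2)   ⇒   f'(x) = 8·x·e^(-x^2)
  g(x) = x^2   ⇒   g'(x) = 2·x
  lim(x→0) f'(x)/g'(x) = lim(x→0) (8·x·e^(-x^2))/(2·x)
  = 4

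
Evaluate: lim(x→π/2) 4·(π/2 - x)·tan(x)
This is a 0·∞ indeterminate form.

Rewrite 0·∞ as a quotient (0/0 or ∞/∞ form), then apply L'Hôpital's rule:
  lim(x→π/2) 4·(π/2 - x)·tan(x) = 4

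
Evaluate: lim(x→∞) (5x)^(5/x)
This is an exponential indeterminate form.

For exponential indeterminate forms, take the natural log:
  Let L = lim(x→∞) (5x)^(5/x)
  Then ln(L) = lim(x→∞) [exponent × ln(base)]
  Evaluate using L'Hôpital or standard limits, then exponentiate.
  L = 1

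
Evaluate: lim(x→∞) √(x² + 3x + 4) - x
This is an ∞-∞ indeterminate form.

Combine fractions or rationalize to convert ∞-∞ to 0/0 form:
  lim(x→∞) √(x² + 3x + 4) - x = 3/2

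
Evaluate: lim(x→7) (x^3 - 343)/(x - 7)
This is a standard limit.

Factor or rationalize the expression:
  lim(x→7) (x^3 - 343)/(x - 7) = 147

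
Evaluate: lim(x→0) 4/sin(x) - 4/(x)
This is an ∞-∞ indeterminate form.

Combine fractions or rationalize to convert ∞-∞ to 0/0 form:
  lim(x→0) 4/sin(x) - 4/(x) = 0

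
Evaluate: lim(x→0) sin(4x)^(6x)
This is an exponential indeterminate form.

For exponential indeterminate forms, take the natural log:
  Let L = lim(x→0) sin(4x)^(6x)
  Then ln(L) = lim(x→0) [exponent × ln(base)]
  Evaluate using L'Hôpital or standard limits, then exponentiate.
  L = 1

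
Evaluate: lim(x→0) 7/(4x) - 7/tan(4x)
This is an ∞-∞ indeterminate form.

Combine fractions or rationalize to convert ∞-∞ to 0/0 form:
  lim(x→0) 7/(4x) - 7/tan(4x) = 0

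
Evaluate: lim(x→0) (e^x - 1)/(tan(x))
This is a 0/0 indeterminate form.

Apply L'Hôpital's rule: differentiate numerator and denominator separately.
  f(x) = e^(x) - 1   ⇒   f'(x) = e^(x)
  g(x) = tan(x)   ⇒   g'(x) = tan(x)^2 + 1
  lim(x→0) f'(x)/g'(x) = lim(x→0) (e^(x))/(tan(x)^2 + 1)
  = 1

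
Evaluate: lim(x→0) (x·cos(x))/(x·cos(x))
This is a 0/0 indeterminate form.

Apply L'Hôpital's rule: differentiate numerator and denominator separately.
  f(x) = x·cos(x)   ⇒   f'(x) = -x·sin(x) + cos(x)
  g(x) = x·cos(x)   ⇒   g'(x) = -x·sin(x) + cos(x)
  lim(x→0) f'(x)/g'(x) = lim(x→0) (-x·sin(x) + cos(x))/(-x·sin(x) + cos(x))
  = 1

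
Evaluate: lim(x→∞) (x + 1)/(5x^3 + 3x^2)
This is an ∞/∞ indeterminate form.

Apply L'Hôpital's rule: differentiate numerator and denominator separately.
  f(x) = x + 1   ⇒   f'(x) = 1
  g(x) = 5·x^3 + 3·x^2   ⇒   g'(x) = 15·x^2 + 6·x
  lim(x→∞) f'(x)/g'(x) = lim(x→∞) (1)/(15·x^2 + 6·x)
  = 0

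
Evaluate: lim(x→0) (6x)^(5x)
This is an exponential indeterminate form.

For exponential indeterminate forms, take the natural log:
  Let L = lim(x→0) (6x)^(5x)
  Then ln(L) = lim(x→0) [exponent × ln(base)]
  Evaluate using L'Hôpital or standard limits, then exponentiate.
  L = 1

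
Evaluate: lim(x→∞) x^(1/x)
This is an exponential indeterminate form.

For exponential indeterminate forms, take the natural log:
  Let L = lim(x→∞) x^(1/x)
  Then ln(L) = lim(x→∞) [exponent × ln(base)]
  Evaluate using L'Hôpital or standard limits, then exponentiate.
  L = 1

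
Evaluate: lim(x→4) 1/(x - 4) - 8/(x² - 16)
This is an ∞-∞ indeterminate form.

Combine fractions or rationalize to convert ∞-∞ to 0/0 form:
  lim(x→4) 1/(x - 4) - 8/(x² - 16) = 1/8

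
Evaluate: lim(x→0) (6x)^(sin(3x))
This is an exponential indeterminate form.

For exponential indeterminate forms, take the natural log:
  Let L = lim(x→0) (6x)^(sin(3x))
  Then ln(L) = lim(x→0) [exponent × ln(base)]
  Evaluate using L'Hôpital or standard limits, then exponentiate.
  L = 1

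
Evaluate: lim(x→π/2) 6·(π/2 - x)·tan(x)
This is a 0·∞ indeterminate form.

Rewrite 0·∞ as a quotient (0/0 or ∞/∞ form), then apply L'Hôpital's rule:
  lim(x→π/2) 6·(π/2 - x)·tan(x) = 6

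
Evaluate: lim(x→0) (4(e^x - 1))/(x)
This is a 0/0 indeterminate form.

Apply L'Hôpital's rule: differentiate numerator and denominator separately.
  f(x) = 4·e^(x) - 4   ⇒   f'(x) = 4·e^(x)
  g(x) = x   ⇒   g'(x) = 1
  lim(x→0) f'(x)/g'(x) = lim(x→0) (4·e^(x))/(1)
  = 4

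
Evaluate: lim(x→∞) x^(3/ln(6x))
This is an exponential indeterminate form.

For exponential indeterminate forms, take the natural log:
  Let L = lim(x→∞) x^(3/ln(6x))
  Then ln(L) = lim(x→∞) [exponent × ln(base)]
  Evaluate using L'Hôpital or standard limits, then exponentiate.
  L = e^(3)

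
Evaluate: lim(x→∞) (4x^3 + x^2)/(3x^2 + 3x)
This is an ∞/∞ indeterminate form.

Apply L'Hôpital's rule: differentiate numerator and denominator separately.
  f(x) = 4·x^3 + x^2   ⇒   f'(x) = 12·x^2 + 2·x
  g(x) = 3·x^2 + 3·x   ⇒   g'(x) = 6·x + 3
  lim(x→∞) f'(x)/g'(x) = lim(x→∞) (12·x^2 + 2·x)/(6·x + 3)
  = ∞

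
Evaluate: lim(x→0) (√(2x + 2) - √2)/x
This is a standard limit.

Factor or rationalize the expression:
  lim(x→0) (√(2x + 2) - √2)/x = sqrt(2)/2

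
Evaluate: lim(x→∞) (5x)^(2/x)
This is an exponential indeterminate form.

For exponential indeterminate forms, take the natural log:
  Let L = lim(x→∞) (5x)^(2/x)
  Then ln(L) = lim(x→∞) [exponent × ln(base)]
  Evaluate using L'Hôpital or standard limits, then exponentiate.
  L = 1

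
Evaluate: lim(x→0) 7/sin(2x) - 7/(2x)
This is an ∞-∞ indeterminate form.

Combine fractions or rationalize to convert ∞-∞ to 0/0 form:
  lim(x→0) 7/sin(2x) - 7/(2x) = 0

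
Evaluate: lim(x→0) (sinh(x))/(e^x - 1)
This is a 0/0 indeterminate form.

Apply L'Hôpital's rule: differentiate numerator and denominator separately.
  f(x) = sinh(x)   ⇒   f'(x) = cosh(x)
  g(x) = e^(x) - 1   ⇒   g'(x) = e^(x)
  lim(x→0) f'(x)/g'(x) = lim(x→0) (cosh(x))/(e^(x))
  = 1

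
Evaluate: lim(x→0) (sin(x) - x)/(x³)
This is a 0/0 indeterminate form.

Apply L'Hôpital's rule: differentiate numerator and denominator separately.
  f(x) = -x + sin(x)   ⇒   f'(x) = cos(x) - 1
  g(x) = x^3   ⇒   g'(x) = 3·x^2
  lim(x→0) f'(x)/g'(x) = lim(x→0) (cos(x) - 1)/(3·x^2)
  = -1/6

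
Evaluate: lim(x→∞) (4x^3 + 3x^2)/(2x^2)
This is an ∞/∞ indeterminate form.

Apply L'Hôpital's rule: differentiate numerator and denominator separately.
  f(x) = 4·x^3 + 3·x^2   ⇒   f'(x) = 12·x^2 + 6·x
  g(x) = 2·x^2   ⇒   g'(x) = 4·x
  lim(x→∞) f'(x)/g'(x) = lim(x→∞) (12·x^2 + 6·x)/(4·x)
  = ∞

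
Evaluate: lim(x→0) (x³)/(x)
This is a 0/0 indeterminate form.

Apply L'Hôpital's rule: differentiate numerator and denominator separately.
  f(x) = x^3   ⇒   f'(x) = 3·x^2
  g(x) = x   ⇒   g'(x) = 1
  lim(x→0) f'(x)/g'(x) = lim(x→0) (3·x^2)/(1)
  = 0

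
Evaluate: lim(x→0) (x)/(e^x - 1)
This is a 0/0 indeterminate form.

Apply L'Hôpital's rule: differentiate numerator and denominator separately.
  f(x) = x   ⇒   f'(x) = 1
  g(x) = e^(x) - 1   ⇒   g'(x) = e^(x)
  lim(x→0) f'(x)/g'(x) = lim(x→0) (1)/(e^(x))
  = 1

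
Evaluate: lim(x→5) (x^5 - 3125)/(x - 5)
This is a standard limit.

Factor or rationalize the expression:
  lim(x→5) (x^5 - 3125)/(x - 5) = 3125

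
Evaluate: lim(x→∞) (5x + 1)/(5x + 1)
This is an ∞/∞ indeterminate form.

Apply L'Hôpital's rule: differentiate numerator and denominator separately.
  f(x) = 5·x + 1   ⇒   f'(x) = 5
  g(x) = 5·x + 1   ⇒   g'(x) = 5
  lim(x→∞) f'(x)/g'(x) = lim(x→∞) (5)/(5)
  = 1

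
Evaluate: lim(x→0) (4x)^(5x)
This is an exponential indeterminate form.

For exponential indeterminate forms, take the natural log:
  Let L = lim(x→0) (4x)^(5x)
  Then ln(L) = lim(x→0) [exponent × ln(base)]
  Evaluate using L'Hôpital or standard limits, then exponentiate.
  L = 1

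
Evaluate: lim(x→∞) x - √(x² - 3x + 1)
This is an ∞-∞ indeterminate form.

Combine fractions or rationalize to convert ∞-∞ to 0/0 form:
  lim(x→∞) x - √(x² - 3x + 1) = 3/2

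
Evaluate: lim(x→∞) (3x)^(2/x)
This is an exponential indeterminate form.

For exponential indeterminate forms, take the natural log:
  Let L = lim(x→∞) (3x)^(2/x)
  Then ln(L) = lim(x→∞) [exponent × ln(base)]
  Evaluate using L'Hôpital or standard limits, then exponentiate.
  L = 1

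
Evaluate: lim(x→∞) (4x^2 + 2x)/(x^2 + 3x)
This is an ∞/∞ indeterminate form.

Apply L'Hôpital's rule: differentiate numerator and denominator separately.
  f(x) = 4·x^2 + 2·x   ⇒   f'(x) = 8·x + 2
  g(x) = x^2 + 3·x   ⇒   g'(x) = 2·x + 3
  lim(x→∞) f'(x)/g'(x) = lim(x→∞) (8·x + 2)/(2·x + 3)
  = 4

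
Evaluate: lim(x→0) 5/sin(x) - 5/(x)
This is an ∞-∞ indeterminate form.

Combine fractions or rationalize to convert ∞-∞ to 0/0 form:
  lim(x→0) 5/sin(x) - 5/(x) = 0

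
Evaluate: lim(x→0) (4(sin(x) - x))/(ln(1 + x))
This is a 0/0 indeterminate form.

Apply L'Hôpital's rule: differentiate numerator and denominator separately.
  f(x) = -4·x + 4·sin(x)   ⇒   f'(x) = 4·cos(x) - 4
  g(x) = ln(x + 1)   ⇒   g'(x) = 1/(x + 1)
  lim(x→0) f'(x)/g'(x) = lim(x→0) (4·cos(x) - 4)/(1/(x + 1))
  = 0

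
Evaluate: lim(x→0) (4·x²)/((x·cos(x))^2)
This is a 0/0 indeterminate form.

Apply L'Hôpital's rule: differentiate numerator and denominator separately.
  f(x) = 4·x^2   ⇒   f'(x) = 8·x
  g(x) = x^2·cos(x)^2   ⇒   g'(x) = -2·x^2·sin(x)·cos(x) + 2·x·cos(x)^2
  lim(x→0) f'(x)/g'(x) = lim(x→0) (8·x)/(-2·x^2·sin(x)·cos(x) + 2·x·cos(x)^2)
  = 4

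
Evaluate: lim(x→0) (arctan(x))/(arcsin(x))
This is a 0/0 indeterminate form.

Apply L'Hôpital's rule: differentiate numerator and denominator separately.
  f(x) = atan(x)   ⇒   f'(x) = 1/(x^2 + 1)
  g(x) = asin(x)   ⇒   g'(x) = 1/sqrt(1 - x^2)
  lim(x→0) f'(x)/g'(x) = lim(x→0) (1/(x^2 + 1))/(1/sqrt(1 - x^2))
  = 1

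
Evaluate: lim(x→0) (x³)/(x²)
This is a 0/0 indeterminate form.

Apply L'Hôpital's rule: differentiate numerator and denominator separately.
  f(x) = x^3   ⇒   f'(x) = 3·x^2
  g(x) = x^2   ⇒   g'(x) = 2·x
  lim(x→0) f'(x)/g'(x) = lim(x→0) (3·x^2)/(2·x)
  = 0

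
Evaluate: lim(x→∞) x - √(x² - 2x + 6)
This is an ∞-∞ indeterminate form.

Combine fractions or rationalize to convert ∞-∞ to 0/0 form:
  lim(x→∞) x - √(x² - 2x + 6) = 1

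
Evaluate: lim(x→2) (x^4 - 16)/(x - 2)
This is a standard limit.

Factor or rationalize the expression:
  lim(x→2) (x^4 - 16)/(x - 2) = 32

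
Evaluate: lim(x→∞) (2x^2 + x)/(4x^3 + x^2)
This is an ∞/∞ indeterminate form.

Apply L'Hôpital's rule: differentiate numerator and denominator separately.
  f(x) = 2·x^2 + x   ⇒   f'(x) = 4·x + 1
  g(x) = 4·x^3 + x^2   ⇒   g'(x) = 12·x^2 + 2·x
  lim(x→∞) f'(x)/g'(x) = lim(x→∞) (4·x + 1)/(12·x^2 + 2·x)
  = 0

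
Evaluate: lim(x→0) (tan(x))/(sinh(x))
This is a 0/0 indeterminate form.

Apply L'Hôpital's rule: differentiate numerator and denominator separately.
  f(x) = tan(x)   ⇒   f'(x) = tan(x)^2 + 1
  g(x) = sinh(x)   ⇒   g'(x) = cosh(x)
  lim(x→0) f'(x)/g'(x) = lim(x→0) (tan(x)^2 + 1)/(cosh(x))
  = 1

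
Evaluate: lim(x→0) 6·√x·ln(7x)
This is a 0·∞ indeterminate form.

Rewrite 0·∞ as a quotient (0/0 or ∞/∞ form), then apply L'Hôpital's rule:
  lim(x→0) 6·√x·ln(7x) = 0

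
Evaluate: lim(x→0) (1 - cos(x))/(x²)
This is a 0/0 indeterminate form.

Apply L'Hôpital's rule: differentiate numerator and denominator separately.
  f(x) = 1 - cos(x)   ⇒   f'(x) = sin(x)
  g(x) = x^2   ⇒   g'(x) = 2·x
  lim(x→0) f'(x)/g'(x) = lim(x→0) (sin(x))/(2·x)
  = 1/2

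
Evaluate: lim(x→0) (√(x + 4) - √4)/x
This is a standard limit.

Factor or rationalize the expression:
  lim(x→0) (√(x + 4) - √4)/x = 1/4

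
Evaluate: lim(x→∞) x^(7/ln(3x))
This is an exponential indeterminate form.

For exponential indeterminate forms, take the natural log:
  Let L = lim(x→∞) x^(7/ln(3x))
  Then ln(L) = lim(x→∞) [exponent × ln(base)]
  Evaluate using L'Hôpital or standard limits, then exponentiate.
  L = e^(7)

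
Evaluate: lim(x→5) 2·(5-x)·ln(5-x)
This is a 0·∞ indeterminate form.

Rewrite 0·∞ as a quotient (0/0 or ∞/∞ form), then apply L'Hôpital's rule:
  lim(x→5) 2·(5-x)·ln(5-x) = 0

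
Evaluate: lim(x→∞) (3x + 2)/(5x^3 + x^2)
This is an ∞/∞ indeterminate form.

Apply L'Hôpital's rule: differentiate numerator and denominator separately.
  f(x) = 3·x + 2   ⇒   f'(x) = 3
  g(x) = 5·x^3 + x^2   ⇒   g'(x) = 15·x^2 + 2·x
  lim(x→∞) f'(x)/g'(x) = lim(x→∞) (3)/(15·x^2 + 2·x)
  = 0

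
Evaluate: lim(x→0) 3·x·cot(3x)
This is a 0·∞ indeterminate form.

Rewrite 0·∞ as a quotient (0/0 or ∞/∞ form), then apply L'Hôpital's rule:
  lim(x→0) 3·x·cot(3x) = 1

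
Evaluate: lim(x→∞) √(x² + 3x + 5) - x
This is an ∞-∞ indeterminate form.

Combine fractions or rationalize to convert ∞-∞ to 0/0 form:
  lim(x→∞) √(x² + 3x + 5) - x = 3/2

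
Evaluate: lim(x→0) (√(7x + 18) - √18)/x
This is a standard limit.

Factor or rationalize the expression:
  lim(x→0) (√(7x + 18) - √18)/x = 7·sqrt(2)/12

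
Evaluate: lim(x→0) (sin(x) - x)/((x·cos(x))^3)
This is a 0/0 indeterminate form.

Apply L'Hôpital's rule: differentiate numerator and denominator separately.
  f(x) = -x + sin(x)   ⇒   f'(x) = cos(x) - 1
  g(x) = x^3·cos(x)^3   ⇒   g'(x) = -3·x^3·sin(x)·cos(x)^2 + 3·x^2·cos(x)^3
  lim(x→0) f'(x)/g'(x) = lim(x→0) (cos(x) - 1)/(-3·x^3·sin(x)·cos(x)^2 + 3·x^2·cos(x)^3)
  = -1/6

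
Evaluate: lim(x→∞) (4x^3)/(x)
This is an ∞/∞ indeterminate form.

Apply L'Hôpital's rule: differentiate numerator and denominator separately.
  f(x) = 4·x^3   ⇒   f'(x) = 12·x^2
  g(x) = x   ⇒   g'(x) = 1
  lim(x→∞) f'(x)/g'(x) = lim(x→∞) (12·x^2)/(1)
  = ∞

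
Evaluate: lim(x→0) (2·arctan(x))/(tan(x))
This is a 0/0 indeterminate form.

Apply L'Hôpital's rule: differentiate numerator and denominator separately.
  f(x) = 2·atan(x)   ⇒   f'(x) = 2/(x^2 + 1)
  g(x) = tan(x)   ⇒   g'(x) = tan(x)^2 + 1
  lim(x→0) f'(x)/g'(x) = lim(x→0) (2/(x^2 + 1))/(tan(x)^2 + 1)
  = 2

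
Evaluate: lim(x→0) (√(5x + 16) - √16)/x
This is a standard limit.

Factor or rationalize the expression:
  lim(x→0) (√(5x + 16) - √16)/x = 5/8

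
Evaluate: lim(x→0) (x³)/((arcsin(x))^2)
This is a 0/0 indeterminate form.

Apply L'Hôpital's rule: differentiate numerator and denominator separately.
  f(x) = x^3   ⇒   f'(x) = 3·x^2
  g(x) = asin(x)^2   ⇒   g'(x) = 2·asin(x)/sqrt(1 - x^2)
  lim(x→0) f'(x)/g'(x) = lim(x→0) (3·x^2)/(2·asin(x)/sqrt(1 - x^2))
  = 0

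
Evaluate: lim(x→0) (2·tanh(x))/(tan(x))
This is a 0/0 indeterminate form.

Apply L'Hôpital's rule: differentiate numerator and denominator separately.
  f(x) = 2·tanh(x)   ⇒   f'(x) = 2 - 2·tanh(x)^2
  g(x) = tan(x)   ⇒   g'(x) = tan(x)^2 + 1
  lim(x→0) f'(x)/g'(x) = lim(x→0) (2 - 2·tanh(x)^2)/(tan(x)^2 + 1)
  = 2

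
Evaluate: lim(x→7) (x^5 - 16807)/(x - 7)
This is a standard limit.

Factor or rationalize the expression:
  lim(x→7) (x^5 - 16807)/(x - 7) = 12005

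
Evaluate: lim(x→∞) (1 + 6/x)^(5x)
This is an exponential indeterminate form.

For exponential indeterminate forms, take the natural log:
  Let L = lim(x→∞) (1 + 6/x)^(5x)
  Then ln(L) = lim(x→∞) [exponent × ln(base)]
  Evaluate using L'Hôpital or standard limits, then exponentiate.
  L = e^(30)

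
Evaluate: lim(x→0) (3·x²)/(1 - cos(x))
This is a 0/0 indeterminate form.

Apply L'Hôpital's rule: differentiate numerator and denominator separately.
  f(x) = 3·x^2   ⇒   f'(x) = 6·x
  g(x) = 1 - cos(x)   ⇒   g'(x) = sin(x)
  lim(x→0) f'(x)/g'(x) = lim(x→0) (6·x)/(sin(x))
  = 6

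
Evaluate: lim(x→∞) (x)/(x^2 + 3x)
This is an ∞/∞ indeterminate form.

Apply L'Hôpital's rule: differentiate numerator and denominator separately.
  f(x) = x   ⇒   f'(x) = 1
  g(x) = x^2 + 3·x   ⇒   g'(x) = 2·x + 3
  lim(x→∞) f'(x)/g'(x) = lim(x→∞) (1)/(2·x + 3)
  = 0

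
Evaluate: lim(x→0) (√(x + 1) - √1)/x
This is a standard limit.

Factor or rationalize the expression:
  lim(x→0) (√(x + 1) - √1)/x = 1/2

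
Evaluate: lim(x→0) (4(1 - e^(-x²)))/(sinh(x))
This is a 0/0 indeterminate form.

Apply L'Hôpital's rule: differentiate numerator and denominator separately.
  f(x) = 4 - 4·e^(-x^2)   ⇒   f'(x) = 8·x·e^(-x^2)
  g(x) = sinh(x)   ⇒   g'(x) = cosh(x)
  lim(x→0) f'(x)/g'(x) = lim(x→0) (8·x·e^(-x^2))/(cosh(x))
  = 0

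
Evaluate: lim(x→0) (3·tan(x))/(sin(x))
This is a 0/0 indeterminate form.

Apply L'Hôpital's rule: differentiate numerator and denominator separately.
  f(x) = 3·tan(x)   ⇒   f'(x) = 3·tan(x)^2 + 3
  g(x) = sin(x)   ⇒   g'(x) = cos(x)
  lim(x→0) f'(x)/g'(x) = lim(x→0) (3·tan(x)^2 + 3)/(cos(x))
  = 3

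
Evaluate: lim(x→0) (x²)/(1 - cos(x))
This is a 0/0 indeterminate form.

Apply L'Hôpital's rule: differentiate numerator and denominator separately.
  f(x) = x^2   ⇒   f'(x) = 2·x
  g(x) = 1 - cos(x)   ⇒   g'(x) = sin(x)
  lim(x→0) f'(x)/g'(x) = lim(x→0) (2·x)/(sin(x))
  = 2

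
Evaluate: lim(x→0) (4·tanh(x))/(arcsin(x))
This is a 0/0 indeterminate form.

Apply L'Hôpital's rule: differentiate numerator and denominator separately.
  f(x) = 4·tanh(x)   ⇒   f'(x) = 4 - 4·tanh(x)^2
  g(x) = asin(x)   ⇒   g'(x) = 1/sqrt(1 - x^2)
  lim(x→0) f'(x)/g'(x) = lim(x→0) (4 - 4·tanh(x)^2)/(1/sqrt(1 - x^2))
  = 4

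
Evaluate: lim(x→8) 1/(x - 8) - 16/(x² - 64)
This is an ∞-∞ indeterminate form.

Combine fractions or rationalize to convert ∞-∞ to 0/0 form:
  lim(x→8) 1/(x - 8) - 16/(x² - 64) = 1/16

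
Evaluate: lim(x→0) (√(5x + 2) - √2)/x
This is a standard limit.

Factor or rationalize the expression:
  lim(x→0) (√(5x + 2) - √2)/x = 5·sqrt(2)/4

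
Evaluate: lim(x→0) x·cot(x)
This is a 0·∞ indeterminate form.

Rewrite 0·∞ as a quotient (0/0 or ∞/∞ form), then apply L'Hôpital's rule:
  lim(x→0) x·cot(x) = 1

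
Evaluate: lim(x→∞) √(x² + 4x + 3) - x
This is an ∞-∞ indeterminate form.

Combine fractions or rationalize to convert ∞-∞ to 0/0 form:
  lim(x→∞) √(x² + 4x + 3) - x = 2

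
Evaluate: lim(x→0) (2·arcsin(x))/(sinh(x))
This is a 0/0 indeterminate form.

Apply L'Hôpital's rule: differentiate numerator and denominator separately.
  f(x) = 2·asin(x)   ⇒   f'(x) = 2/sqrt(1 - x^2)
  g(x) = sinh(x)   ⇒   g'(x) = cosh(x)
  lim(x→0) f'(x)/g'(x) = lim(x→0) (2/sqrt(1 - x^2))/(cosh(x))
  = 2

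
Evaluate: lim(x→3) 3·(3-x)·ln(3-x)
This is a 0·∞ indeterminate form.

Rewrite 0·∞ as a quotient (0/0 or ∞/∞ form), then apply L'Hôpital's rule:
  lim(x→3) 3·(3-x)·ln(3-x) = 0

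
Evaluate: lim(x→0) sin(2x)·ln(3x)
This is a 0·∞ indeterminate form.

Rewrite 0·∞ as a quotient (0/0 or ∞/∞ form), then apply L'Hôpital's rule:
  lim(x→0) sin(2x)·ln(3x) = 0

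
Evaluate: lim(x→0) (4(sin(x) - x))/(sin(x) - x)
This is a 0/0 indeterminate form.

Apply L'Hôpital's rule: differentiate numerator and denominator separately.
  f(x) = -4·x + 4·sin(x)   ⇒   f'(x) = 4·cos(x) - 4
  g(x) = -x + sin(x)   ⇒   g'(x) = cos(x) - 1
  lim(x→0) f'(x)/g'(x) = lim(x→0) (4·cos(x) - 4)/(cos(x) - 1)
  = 4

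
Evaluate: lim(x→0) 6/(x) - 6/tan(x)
This is an ∞-∞ indeterminate form.

Combine fractions or rationalize to convert ∞-∞ to 0/0 form:
  lim(x→0) 6/(x) - 6/tan(x) = 0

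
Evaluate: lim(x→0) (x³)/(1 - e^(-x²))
This is a 0/0 indeterminate form.

Apply L'Hôpital's rule: differentiate numerator and denominator separately.
  f(x) = x^3   ⇒   f'(x) = 3·x^2
  g(x) = 1 - e^(-x^2)   ⇒   g'(x) = 2·x·e^(-x^2)
  lim(x→0) f'(x)/g'(x) = lim(x→0) (3·x^2)/(2·x·e^(-x^2))
  = 0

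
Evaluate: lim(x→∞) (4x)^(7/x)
This is an exponential indeterminate form.

For exponential indeterminate forms, take the natural log:
  Let L = lim(x→∞) (4x)^(7/x)
  Then ln(L) = lim(x→∞) [exponent × ln(base)]
  Evaluate using L'Hôpital or standard limits, then exponentiate.
  L = 1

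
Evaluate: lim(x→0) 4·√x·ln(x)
This is a 0·∞ indeterminate form.

Rewrite 0·∞ as a quotient (0/0 or ∞/∞ form), then apply L'Hôpital's rule:
  lim(x→0) 4·√x·ln(x) = 0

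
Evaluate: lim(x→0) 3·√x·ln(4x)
This is a 0·∞ indeterminate form.

Rewrite 0·∞ as a quotient (0/0 or ∞/∞ form), then apply L'Hôpital's rule:
  lim(x→0) 3·√x·ln(4x) = 0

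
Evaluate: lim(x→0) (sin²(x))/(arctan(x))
This is a 0/0 indeterminate form.

Apply L'Hôpital's rule: differentiate numerator and denominator separately.
  f(x) = sin(x)^2   ⇒   f'(x) = 2·sin(x)·cos(x)
  g(x) = atan(x)   ⇒   g'(x) = 1/(x^2 + 1)
  lim(x→0) f'(x)/g'(x) = lim(x→0) (2·sin(x)·cos(x))/(1/(x^2 + 1))
  = 0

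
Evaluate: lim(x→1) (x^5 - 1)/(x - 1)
This is a standard limit.

Factor or rationalize the expression:
  lim(x→1) (x^5 - 1)/(x - 1) = 5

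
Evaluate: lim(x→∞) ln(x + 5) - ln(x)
This is an ∞-∞ indeterminate form.

Combine fractions or rationalize to convert ∞-∞ to 0/0 form:
  lim(x→∞) ln(x + 5) - ln(x) = 0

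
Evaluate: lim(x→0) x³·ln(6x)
This is a 0·∞ indeterminate form.

Rewrite 0·∞ as a quotient (0/0 or ∞/∞ form), then apply L'Hôpital's rule:
  lim(x→0) x³·ln(6x) = 0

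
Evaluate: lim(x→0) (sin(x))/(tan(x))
This is a 0/0 indeterminate form.

Apply L'Hôpital's rule: differentiate numerator and denominator separately.
  f(x) = sin(x)   ⇒   f'(x) = cos(x)
  g(x) = tan(x)   ⇒   g'(x) = tan(x)^2 + 1
  lim(x→0) f'(x)/g'(x) = lim(x→0) (cos(x))/(tan(x)^2 + 1)
  = 1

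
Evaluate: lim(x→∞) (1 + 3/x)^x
This is an exponential indeterminate form.

For exponential indeterminate forms, take the natural log:
  Let L = lim(x→∞) (1 + 3/x)^x
  Then ln(L) = lim(x→∞) [exponent × ln(base)]
  Evaluate using L'Hôpital or standard limits, then exponentiate.
  L = e^(3)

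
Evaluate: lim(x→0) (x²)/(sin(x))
This is a 0/0 indeterminate form.

Apply L'Hôpital's rule: differentiate numerator and denominator separately.
  f(x) = x^2   ⇒   f'(x) = 2·x
  g(x) = sin(x)   ⇒   g'(x) = cos(x)
  lim(x→0) f'(x)/g'(x) = lim(x→0) (2·x)/(cos(x))
  = 0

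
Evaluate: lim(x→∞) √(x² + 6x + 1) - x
This is an ∞-∞ indeterminate form.

Combine fractions or rationalize to convert ∞-∞ to 0/0 form:
  lim(x→∞) √(x² + 6x + 1) - x = 3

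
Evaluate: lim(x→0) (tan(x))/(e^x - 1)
This is a 0/0 indeterminate form.

Apply L'Hôpital's rule: differentiate numerator and denominator separately.
  f(x) = tan(x)   ⇒   f'(x) = tan(x)^2 + 1
  g(x) = e^(x) - 1   ⇒   g'(x) = e^(x)
  lim(x→0) f'(x)/g'(x) = lim(x→0) (tan(x)^2 + 1)/(e^(x))
  = 1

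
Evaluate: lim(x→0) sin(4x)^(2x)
This is an exponential indeterminate form.

For exponential indeterminate forms, take the natural log:
  Let L = lim(x→0) sin(4x)^(2x)
  Then ln(L) = lim(x→0) [exponent × ln(base)]
  Evaluate using L'Hôpital or standard limits, then exponentiate.
  L = 1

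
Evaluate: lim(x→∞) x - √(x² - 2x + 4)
This is an ∞-∞ indeterminate form.

Combine fractions or rationalize to convert ∞-∞ to 0/0 form:
  lim(x→∞) x - √(x² - 2x + 4) = 1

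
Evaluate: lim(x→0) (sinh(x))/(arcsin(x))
This is a 0/0 indeterminate form.

Apply L'Hôpital's rule: differentiate numerator and denominator separately.
  f(x) = sinh(x)   ⇒   f'(x) = cosh(x)
  g(x) = asin(x)   ⇒   g'(x) = 1/sqrt(1 - x^2)
  lim(x→0) f'(x)/g'(x) = lim(x→0) (cosh(x))/(1/sqrt(1 - x^2))
  = 1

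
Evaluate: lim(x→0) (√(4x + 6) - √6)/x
This is a standard limit.

Factor or rationalize the expression:
  lim(x→0) (√(4x + 6) - √6)/x = sqrt(6)/3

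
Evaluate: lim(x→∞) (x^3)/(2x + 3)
This is an ∞/∞ indeterminate form.

Apply L'Hôpital's rule: differentiate numerator and denominator separately.
  f(x) = x^3   ⇒   f'(x) = 3·x^2
  g(x) = 2·x + 3   ⇒   g'(x) = 2
  lim(x→∞) f'(x)/g'(x) = lim(x→∞) (3·x^2)/(2)
  = ∞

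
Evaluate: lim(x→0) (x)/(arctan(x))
This is a 0/0 indeterminate form.

Apply L'Hôpital's rule: differentiate numerator and denominator separately.
  f(x) = x   ⇒   f'(x) = 1
  g(x) = atan(x)   ⇒   g'(x) = 1/(x^2 + 1)
  lim(x→0) f'(x)/g'(x) = lim(x→0) (1)/(1/(x^2 + 1))
  = 1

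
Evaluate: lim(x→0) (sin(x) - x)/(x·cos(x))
This is a 0/0 indeterminate form.

Apply L'Hôpital's rule: differentiate numerator and denominator separately.
  f(x) = -x + sin(x)   ⇒   f'(x) = cos(x) - 1
  g(x) = x·cos(x)   ⇒   g'(x) = -x·sin(x) + cos(x)
  lim(x→0) f'(x)/g'(x) = lim(x→0) (cos(x) - 1)/(-x·sin(x) + cos(x))
  = 0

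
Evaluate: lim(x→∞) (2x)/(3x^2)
This is an ∞/∞ indeterminate form.

Apply L'Hôpital's rule: differentiate numerator and denominator separately.
  f(x) = 2·x   ⇒   f'(x) = 2
  g(x) = 3·x^2   ⇒   g'(x) = 6·x
  lim(x→∞) f'(x)/g'(x) = lim(x→∞) (2)/(6·x)
  = 0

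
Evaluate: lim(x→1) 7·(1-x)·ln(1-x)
This is a 0·∞ indeterminate form.

Rewrite 0·∞ as a quotient (0/0 or ∞/∞ form), then apply L'Hôpital's rule:
  lim(x→1) 7·(1-x)·ln(1-x) = 0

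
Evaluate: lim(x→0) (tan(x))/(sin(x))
This is a 0/0 indeterminate form.

Apply L'Hôpital's rule: differentiate numerator and denominator separately.
  f(x) = tan(x)   ⇒   f'(x) = tan(x)^2 + 1
  g(x) = sin(x)   ⇒   g'(x) = cos(x)
  lim(x→0) f'(x)/g'(x) = lim(x→0) (tan(x)^2 + 1)/(cos(x))
  = 1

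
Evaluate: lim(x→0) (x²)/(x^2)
This is a 0/0 indeterminate form.

Apply L'Hôpital's rule: differentiate numerator and denominator separately.
  f(x) = x^2   ⇒   f'(x) = 2·x
  g(x) = x^2   ⇒   g'(x) = 2·x
  lim(x→0) f'(x)/g'(x) = lim(x→0) (2·x)/(2·x)
  = 1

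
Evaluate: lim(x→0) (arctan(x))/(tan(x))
This is a 0/0 indeterminate form.

Apply L'Hôpital's rule: differentiate numerator and denominator separately.
  f(x) = atan(x)   ⇒   f'(x) = 1/(x^2 + 1)
  g(x) = tan(x)   ⇒   g'(x) = tan(x)^2 + 1
  lim(x→0) f'(x)/g'(x) = lim(x→0) (1/(x^2 + 1))/(tan(x)^2 + 1)
  = 1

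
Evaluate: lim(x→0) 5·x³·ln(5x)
This is a 0·∞ indeterminate form.

Rewrite 0·∞ as a quotient (0/0 or ∞/∞ form), then apply L'Hôpital's rule:
  lim(x→0) 5·x³·ln(5x) = 0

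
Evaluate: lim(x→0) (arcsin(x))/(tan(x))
This is a 0/0 indeterminate form.

Apply L'Hôpital's rule: differentiate numerator and denominator separately.
  f(x) = asin(x)   ⇒   f'(x) = 1/sqrt(1 - x^2)
  g(x) = tan(x)   ⇒   g'(x) = tan(x)^2 + 1
  lim(x→0) f'(x)/g'(x) = lim(x→0) (1/sqrt(1 - x^2))/(tan(x)^2 + 1)
  = 1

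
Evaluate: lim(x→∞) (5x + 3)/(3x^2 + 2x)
This is an ∞/∞ indeterminate form.

Apply L'Hôpital's rule: differentiate numerator and denominator separately.
  f(x) = 5·x + 3   ⇒   f'(x) = 5
  g(x) = 3·x^2 + 2·x   ⇒   g'(x) = 6·x + 2
  lim(x→∞) f'(x)/g'(x) = lim(x→∞) (5)/(6·x + 2)
  = 0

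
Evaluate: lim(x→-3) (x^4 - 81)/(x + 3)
This is a standard limit.

Factor or rationalize the expression:
  lim(x→-3) (x^4 - 81)/(x + 3) = -108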